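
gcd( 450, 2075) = 25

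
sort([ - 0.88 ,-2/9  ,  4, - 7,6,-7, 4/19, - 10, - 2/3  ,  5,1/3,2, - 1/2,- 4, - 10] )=[ - 10, - 10, - 7, - 7,-4, - 0.88,-2/3, - 1/2,-2/9,  4/19 , 1/3,  2,4, 5, 6 ]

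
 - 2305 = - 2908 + 603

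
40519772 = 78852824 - 38333052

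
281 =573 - 292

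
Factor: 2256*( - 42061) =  - 2^4 * 3^1*47^1*42061^1 = - 94889616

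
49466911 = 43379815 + 6087096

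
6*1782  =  10692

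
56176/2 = 28088 = 28088.00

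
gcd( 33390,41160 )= 210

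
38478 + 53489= 91967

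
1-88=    - 87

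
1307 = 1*1307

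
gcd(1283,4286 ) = 1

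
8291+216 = 8507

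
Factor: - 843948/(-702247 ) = 2^2*3^2 * 13^(- 1 )* 17^1  *  197^1*7717^( - 1) = 120564/100321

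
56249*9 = 506241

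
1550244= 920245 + 629999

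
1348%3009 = 1348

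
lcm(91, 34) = 3094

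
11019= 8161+2858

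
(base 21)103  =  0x1BC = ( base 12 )310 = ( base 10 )444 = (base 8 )674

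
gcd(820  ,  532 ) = 4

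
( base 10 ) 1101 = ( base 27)1DL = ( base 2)10001001101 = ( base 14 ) 589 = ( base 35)vg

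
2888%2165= 723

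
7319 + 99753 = 107072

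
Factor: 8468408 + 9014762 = 17483170 = 2^1*5^1*643^1*2719^1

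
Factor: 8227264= 2^6*128551^1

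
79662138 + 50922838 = 130584976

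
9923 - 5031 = 4892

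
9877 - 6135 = 3742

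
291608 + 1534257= 1825865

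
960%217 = 92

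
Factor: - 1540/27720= - 2^ ( - 1 )*3^(  -  2 ) = - 1/18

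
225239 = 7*32177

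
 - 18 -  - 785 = 767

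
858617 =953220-94603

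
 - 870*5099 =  - 4436130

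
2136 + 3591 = 5727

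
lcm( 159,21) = 1113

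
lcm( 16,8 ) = 16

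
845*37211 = 31443295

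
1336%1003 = 333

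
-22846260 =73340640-96186900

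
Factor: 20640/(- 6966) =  - 80/27 = - 2^4*3^( - 3) * 5^1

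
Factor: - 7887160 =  - 2^3 * 5^1*23^1*8573^1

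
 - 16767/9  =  -1863  =  - 1863.00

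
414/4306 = 207/2153 = 0.10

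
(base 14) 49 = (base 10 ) 65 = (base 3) 2102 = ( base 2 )1000001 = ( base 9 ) 72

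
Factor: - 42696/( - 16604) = 18/7 = 2^1 * 3^2*7^( - 1)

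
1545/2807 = 1545/2807 = 0.55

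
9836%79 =40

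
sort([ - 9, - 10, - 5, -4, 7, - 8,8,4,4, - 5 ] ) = [ - 10, - 9, - 8,  -  5, - 5, - 4, 4, 4,7,8]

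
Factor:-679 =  - 7^1*97^1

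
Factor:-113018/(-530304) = 2^( - 6) *3^(-1)*1381^( - 1 )*56509^1 = 56509/265152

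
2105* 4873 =10257665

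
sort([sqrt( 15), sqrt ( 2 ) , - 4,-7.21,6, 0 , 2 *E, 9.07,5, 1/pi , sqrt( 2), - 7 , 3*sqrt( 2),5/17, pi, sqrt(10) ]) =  [ - 7.21, - 7 , - 4,0,  5/17,1/pi,sqrt ( 2) , sqrt( 2 ),pi,sqrt( 10 ), sqrt(15), 3*sqrt ( 2),5,2*E,  6,9.07]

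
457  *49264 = 22513648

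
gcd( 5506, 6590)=2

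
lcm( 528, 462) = 3696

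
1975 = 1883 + 92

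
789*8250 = 6509250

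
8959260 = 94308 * 95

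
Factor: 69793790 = 2^1*5^1*11^1*109^1*5821^1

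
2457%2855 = 2457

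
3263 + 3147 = 6410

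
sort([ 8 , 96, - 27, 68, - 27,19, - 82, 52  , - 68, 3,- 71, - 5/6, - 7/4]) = [ - 82, - 71,-68, - 27,-27, - 7/4, - 5/6,3, 8,19,52, 68, 96] 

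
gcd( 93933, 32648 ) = 7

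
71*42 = 2982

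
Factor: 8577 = 3^2* 953^1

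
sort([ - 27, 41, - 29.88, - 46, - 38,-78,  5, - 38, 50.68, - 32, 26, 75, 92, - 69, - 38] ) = [ - 78, - 69, - 46, - 38 , - 38, - 38,-32,  -  29.88, -27, 5,26, 41,50.68, 75,  92]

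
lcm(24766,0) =0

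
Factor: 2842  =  2^1*7^2*29^1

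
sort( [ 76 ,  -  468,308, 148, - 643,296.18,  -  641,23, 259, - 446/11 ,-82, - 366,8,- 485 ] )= [ - 643 , - 641,-485, - 468, -366, - 82, - 446/11,8, 23,  76,148,  259, 296.18, 308 ] 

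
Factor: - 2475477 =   -  3^2*275053^1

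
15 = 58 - 43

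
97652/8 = 24413/2 = 12206.50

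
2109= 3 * 703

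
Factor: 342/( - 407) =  - 2^1*3^2*11^( - 1 )*19^1*37^(-1) 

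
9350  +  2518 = 11868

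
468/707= 468/707 = 0.66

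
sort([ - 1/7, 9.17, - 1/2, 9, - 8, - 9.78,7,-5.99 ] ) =[ - 9.78, - 8, - 5.99, - 1/2, - 1/7, 7, 9, 9.17]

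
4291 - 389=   3902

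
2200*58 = 127600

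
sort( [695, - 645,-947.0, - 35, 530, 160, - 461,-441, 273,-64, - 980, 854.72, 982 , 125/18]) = [  -  980,-947.0,- 645,-461, - 441, - 64,-35,125/18, 160, 273,  530, 695,854.72, 982 ] 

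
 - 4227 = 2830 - 7057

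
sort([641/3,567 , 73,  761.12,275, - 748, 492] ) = [  -  748,73, 641/3,275,492,  567 , 761.12 ]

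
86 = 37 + 49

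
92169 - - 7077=99246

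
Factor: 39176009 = 39176009^1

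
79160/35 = 2261 + 5/7=2261.71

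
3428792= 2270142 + 1158650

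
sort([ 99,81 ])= [ 81 , 99] 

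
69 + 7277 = 7346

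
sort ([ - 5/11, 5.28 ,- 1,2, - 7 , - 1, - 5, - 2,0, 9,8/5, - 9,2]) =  [ -9,  -  7, - 5, -2,-1, - 1,-5/11 , 0,  8/5, 2, 2 , 5.28, 9]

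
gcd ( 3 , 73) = 1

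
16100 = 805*20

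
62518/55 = 62518/55 = 1136.69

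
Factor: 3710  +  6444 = 10154 = 2^1 * 5077^1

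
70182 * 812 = 56987784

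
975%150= 75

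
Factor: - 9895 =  - 5^1*1979^1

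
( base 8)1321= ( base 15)331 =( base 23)188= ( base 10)721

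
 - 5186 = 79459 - 84645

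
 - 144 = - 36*4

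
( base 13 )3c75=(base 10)8715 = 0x220B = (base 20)11FF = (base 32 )8GB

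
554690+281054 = 835744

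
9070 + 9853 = 18923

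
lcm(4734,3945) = 23670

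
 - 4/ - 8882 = 2/4441 = 0.00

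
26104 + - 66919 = - 40815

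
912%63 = 30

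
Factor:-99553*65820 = - 2^2  *  3^1*5^1  *  113^1 * 881^1 * 1097^1 = -  6552578460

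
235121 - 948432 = - 713311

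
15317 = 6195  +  9122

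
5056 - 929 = 4127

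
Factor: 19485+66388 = 85873  =  79^1 *1087^1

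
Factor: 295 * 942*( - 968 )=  - 268997520 = - 2^4 * 3^1*5^1*11^2*59^1*157^1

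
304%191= 113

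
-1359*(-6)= 8154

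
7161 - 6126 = 1035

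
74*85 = 6290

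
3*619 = 1857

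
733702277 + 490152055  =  1223854332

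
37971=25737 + 12234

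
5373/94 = 57+15/94 = 57.16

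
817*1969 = 1608673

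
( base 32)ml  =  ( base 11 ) 5aa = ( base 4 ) 23111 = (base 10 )725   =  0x2d5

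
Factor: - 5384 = - 2^3*673^1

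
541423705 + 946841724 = 1488265429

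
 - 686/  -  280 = 49/20 = 2.45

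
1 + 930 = 931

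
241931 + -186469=55462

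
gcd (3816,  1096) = 8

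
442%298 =144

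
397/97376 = 397/97376 = 0.00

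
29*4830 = 140070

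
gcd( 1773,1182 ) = 591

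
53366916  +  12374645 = 65741561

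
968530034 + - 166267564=802262470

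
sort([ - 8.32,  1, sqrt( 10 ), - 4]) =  [ - 8.32, - 4, 1, sqrt( 10)]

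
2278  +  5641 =7919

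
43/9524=43/9524 = 0.00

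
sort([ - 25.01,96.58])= [ - 25.01  ,  96.58 ] 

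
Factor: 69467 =69467^1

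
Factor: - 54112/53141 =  - 2^5*11^( - 1)*19^1 * 89^1*4831^( - 1) 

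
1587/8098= 1587/8098 = 0.20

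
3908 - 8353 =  - 4445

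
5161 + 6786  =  11947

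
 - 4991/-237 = 4991/237 = 21.06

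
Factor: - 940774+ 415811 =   -  524963 = - 524963^1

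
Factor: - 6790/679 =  - 10 = -2^1*5^1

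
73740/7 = 10534 + 2/7  =  10534.29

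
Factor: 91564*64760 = 5929684640 = 2^5*5^1 * 11^1 * 1619^1 * 2081^1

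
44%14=2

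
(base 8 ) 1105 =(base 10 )581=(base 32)i5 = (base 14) 2d7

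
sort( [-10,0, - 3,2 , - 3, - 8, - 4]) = [ -10, - 8, - 4,- 3, - 3,0, 2]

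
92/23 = 4=4.00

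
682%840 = 682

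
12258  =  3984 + 8274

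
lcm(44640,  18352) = 1651680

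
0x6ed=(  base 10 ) 1773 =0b11011101101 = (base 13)A65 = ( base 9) 2380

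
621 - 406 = 215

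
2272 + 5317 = 7589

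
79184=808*98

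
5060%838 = 32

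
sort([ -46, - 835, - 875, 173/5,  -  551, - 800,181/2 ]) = [-875, -835, - 800, - 551,  -  46, 173/5,  181/2 ]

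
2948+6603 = 9551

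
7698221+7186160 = 14884381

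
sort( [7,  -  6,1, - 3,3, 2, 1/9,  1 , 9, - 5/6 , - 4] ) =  [ - 6, - 4, - 3, - 5/6,1/9, 1,  1, 2,3,7, 9]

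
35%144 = 35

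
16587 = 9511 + 7076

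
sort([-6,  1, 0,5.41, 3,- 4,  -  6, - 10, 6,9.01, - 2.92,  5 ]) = [-10,- 6,-6,-4,-2.92,  0, 1,3,5,5.41, 6,9.01 ]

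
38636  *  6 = 231816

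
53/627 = 53/627 = 0.08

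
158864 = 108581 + 50283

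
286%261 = 25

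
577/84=6 + 73/84=6.87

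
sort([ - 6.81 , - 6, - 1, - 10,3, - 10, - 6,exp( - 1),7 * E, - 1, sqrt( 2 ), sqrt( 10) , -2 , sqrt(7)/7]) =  [-10,  -  10 ,  -  6.81, - 6 ,  -  6, - 2, - 1, - 1,exp( - 1),sqrt(7 )/7,sqrt( 2),3, sqrt(10 ),7 * E]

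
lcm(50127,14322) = 100254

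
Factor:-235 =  - 5^1*  47^1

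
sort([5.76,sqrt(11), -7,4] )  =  [ - 7,  sqrt (11),4,5.76 ] 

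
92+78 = 170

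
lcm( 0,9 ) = 0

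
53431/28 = 1908+1/4 =1908.25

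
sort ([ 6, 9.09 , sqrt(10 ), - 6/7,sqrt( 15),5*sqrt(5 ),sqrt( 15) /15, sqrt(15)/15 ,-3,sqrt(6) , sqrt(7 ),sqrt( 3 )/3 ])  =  [ - 3,  -  6/7,  sqrt( 15 ) /15,sqrt( 15) /15, sqrt( 3)/3, sqrt (6 ), sqrt ( 7 ),sqrt( 10 ), sqrt(15),6 , 9.09, 5*sqrt (5 ) ]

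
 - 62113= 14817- 76930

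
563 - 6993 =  - 6430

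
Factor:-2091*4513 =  - 3^1*17^1*41^1*4513^1 = -  9436683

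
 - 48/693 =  - 1+215/231  =  - 0.07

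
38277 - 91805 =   -  53528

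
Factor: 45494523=3^2*421^1*12007^1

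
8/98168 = 1/12271  =  0.00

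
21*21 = 441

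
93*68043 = 6327999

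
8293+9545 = 17838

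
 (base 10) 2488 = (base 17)8a6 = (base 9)3364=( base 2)100110111000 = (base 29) 2rn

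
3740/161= 3740/161  =  23.23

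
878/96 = 439/48 = 9.15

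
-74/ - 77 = 74/77=0.96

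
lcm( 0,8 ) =0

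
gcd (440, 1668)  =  4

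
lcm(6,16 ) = 48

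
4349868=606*7178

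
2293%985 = 323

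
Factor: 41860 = 2^2*5^1*  7^1*13^1 * 23^1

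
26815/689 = 38 + 633/689 = 38.92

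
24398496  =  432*56478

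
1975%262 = 141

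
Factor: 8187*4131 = 3^6*17^1* 2729^1 = 33820497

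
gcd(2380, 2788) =68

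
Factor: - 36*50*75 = - 2^3*3^3*5^4  =  - 135000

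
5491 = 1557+3934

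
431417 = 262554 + 168863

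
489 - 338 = 151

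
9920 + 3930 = 13850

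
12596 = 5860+6736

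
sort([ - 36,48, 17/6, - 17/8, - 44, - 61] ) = [ - 61, - 44,- 36,  -  17/8,17/6,48]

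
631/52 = 631/52 = 12.13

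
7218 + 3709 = 10927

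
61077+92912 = 153989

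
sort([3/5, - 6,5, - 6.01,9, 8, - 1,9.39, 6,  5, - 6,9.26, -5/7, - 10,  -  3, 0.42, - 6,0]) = [-10 , - 6.01, - 6, -6, - 6  ,-3,-1, - 5/7,0, 0.42,3/5, 5,5,6,8, 9, 9.26,9.39] 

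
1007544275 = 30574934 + 976969341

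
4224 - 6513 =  - 2289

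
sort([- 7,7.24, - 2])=[ - 7, - 2, 7.24] 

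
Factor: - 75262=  -2^1*11^2*311^1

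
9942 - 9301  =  641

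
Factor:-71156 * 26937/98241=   -  2^2*3^1*11^ ( - 1 )*13^( - 1)*41^1 *73^1*229^(-1 )*17789^1 = - 638909724/32747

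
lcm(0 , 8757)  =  0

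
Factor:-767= -13^1 *59^1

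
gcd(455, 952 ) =7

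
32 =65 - 33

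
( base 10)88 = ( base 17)53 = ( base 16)58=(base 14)64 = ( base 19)4c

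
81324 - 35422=45902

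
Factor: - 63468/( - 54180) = 41/35 = 5^( - 1)*7^ ( - 1)*41^1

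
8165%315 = 290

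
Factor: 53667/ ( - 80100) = -2^(- 2) * 5^( - 2 )*67^1 = -67/100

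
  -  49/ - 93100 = 1/1900 = 0.00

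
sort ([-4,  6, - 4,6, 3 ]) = [ - 4, - 4,3,6,  6]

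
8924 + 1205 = 10129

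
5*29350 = 146750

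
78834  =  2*39417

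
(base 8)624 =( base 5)3104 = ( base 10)404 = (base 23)HD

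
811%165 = 151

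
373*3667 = 1367791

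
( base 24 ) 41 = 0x61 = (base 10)97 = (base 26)3J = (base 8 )141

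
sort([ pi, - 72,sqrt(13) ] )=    [ - 72, pi, sqrt( 13) ] 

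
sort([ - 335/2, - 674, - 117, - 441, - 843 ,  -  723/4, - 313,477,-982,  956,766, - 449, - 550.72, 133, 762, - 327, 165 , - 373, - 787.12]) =[- 982,- 843, - 787.12, - 674, - 550.72, - 449,-441, - 373, - 327 , - 313 ,-723/4, - 335/2, - 117, 133 , 165,477,762, 766,956]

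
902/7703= 902/7703 = 0.12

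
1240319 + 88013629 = 89253948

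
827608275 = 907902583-80294308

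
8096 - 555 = 7541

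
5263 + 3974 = 9237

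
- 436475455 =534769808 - 971245263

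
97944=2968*33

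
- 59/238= - 1 + 179/238 = - 0.25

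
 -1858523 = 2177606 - 4036129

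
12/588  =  1/49 = 0.02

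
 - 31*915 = -28365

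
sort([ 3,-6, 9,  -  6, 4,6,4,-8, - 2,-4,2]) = [ - 8, - 6 , - 6, - 4, - 2,2, 3,4, 4,6,9] 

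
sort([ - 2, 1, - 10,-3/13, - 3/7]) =[ - 10 ,  -  2,-3/7, - 3/13 , 1]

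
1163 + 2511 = 3674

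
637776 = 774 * 824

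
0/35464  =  0 = 0.00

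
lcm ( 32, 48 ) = 96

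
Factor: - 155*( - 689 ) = 5^1*13^1*31^1*53^1=106795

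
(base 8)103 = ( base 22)31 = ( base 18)3D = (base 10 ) 67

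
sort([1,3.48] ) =[ 1, 3.48 ]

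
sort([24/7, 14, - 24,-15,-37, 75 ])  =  [-37, - 24,-15, 24/7, 14, 75 ]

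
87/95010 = 29/31670=0.00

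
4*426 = 1704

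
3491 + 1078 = 4569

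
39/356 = 39/356= 0.11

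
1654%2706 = 1654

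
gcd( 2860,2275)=65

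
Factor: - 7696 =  - 2^4*13^1*37^1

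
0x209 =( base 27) j8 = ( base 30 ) HB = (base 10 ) 521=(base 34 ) fb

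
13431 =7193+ 6238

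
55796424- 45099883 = 10696541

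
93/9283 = 93/9283 = 0.01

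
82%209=82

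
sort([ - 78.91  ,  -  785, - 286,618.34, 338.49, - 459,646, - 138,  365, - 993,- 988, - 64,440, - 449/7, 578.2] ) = [ - 993, - 988, - 785, -459,  -  286, - 138, - 78.91 ,-449/7, - 64, 338.49, 365, 440 , 578.2,  618.34, 646] 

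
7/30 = 7/30 = 0.23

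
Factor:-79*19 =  -1501 = - 19^1*79^1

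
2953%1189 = 575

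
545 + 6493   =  7038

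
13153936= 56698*232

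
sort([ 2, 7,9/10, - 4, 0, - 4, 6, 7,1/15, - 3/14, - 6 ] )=[-6, - 4 , - 4, - 3/14, 0 , 1/15 , 9/10, 2, 6, 7, 7]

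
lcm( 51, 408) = 408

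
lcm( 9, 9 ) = 9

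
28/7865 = 28/7865 = 0.00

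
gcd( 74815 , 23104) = 1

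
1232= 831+401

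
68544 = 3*22848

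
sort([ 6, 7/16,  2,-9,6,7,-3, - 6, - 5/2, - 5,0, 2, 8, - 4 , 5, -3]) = [  -  9,- 6, - 5, - 4, - 3,- 3,-5/2 , 0, 7/16, 2,2, 5, 6, 6,  7,  8] 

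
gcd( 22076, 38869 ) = 1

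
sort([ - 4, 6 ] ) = [ - 4, 6 ] 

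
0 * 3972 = 0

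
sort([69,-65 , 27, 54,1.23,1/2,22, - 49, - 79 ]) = [ - 79,- 65, - 49,1/2,1.23,22,27,54,  69] 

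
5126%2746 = 2380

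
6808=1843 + 4965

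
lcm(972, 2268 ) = 6804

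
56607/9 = 18869/3  =  6289.67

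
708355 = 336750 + 371605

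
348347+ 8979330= 9327677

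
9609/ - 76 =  - 127+43/76 = - 126.43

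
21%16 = 5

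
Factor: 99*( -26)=-2574 = -2^1*3^2 * 11^1*13^1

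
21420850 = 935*22910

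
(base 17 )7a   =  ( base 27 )4l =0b10000001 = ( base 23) 5E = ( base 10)129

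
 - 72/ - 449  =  72/449 = 0.16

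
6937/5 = 1387+2/5 = 1387.40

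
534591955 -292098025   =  242493930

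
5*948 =4740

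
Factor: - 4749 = -3^1*1583^1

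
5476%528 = 196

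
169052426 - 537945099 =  - 368892673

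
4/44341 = 4/44341 = 0.00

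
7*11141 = 77987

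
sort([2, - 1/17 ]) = [ - 1/17, 2 ]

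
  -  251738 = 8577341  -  8829079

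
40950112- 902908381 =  - 861958269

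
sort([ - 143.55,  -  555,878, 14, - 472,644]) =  [ - 555, - 472, - 143.55,14,644,  878]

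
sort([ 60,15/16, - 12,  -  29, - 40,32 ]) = [ - 40, - 29, - 12,15/16,32,60]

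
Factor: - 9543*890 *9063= - 76974506010 = - 2^1*3^3*5^1 * 19^1 * 53^1*89^1*3181^1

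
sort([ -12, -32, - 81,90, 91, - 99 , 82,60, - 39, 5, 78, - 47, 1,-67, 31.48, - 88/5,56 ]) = [  -  99, - 81, - 67, - 47,-39, - 32,-88/5, -12, 1, 5, 31.48, 56, 60,78,82,90,  91]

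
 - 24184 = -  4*6046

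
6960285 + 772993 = 7733278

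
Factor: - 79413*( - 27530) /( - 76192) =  - 2^ ( - 4)*3^1*5^1*103^1*257^1*2381^( - 1 )*2753^1 = - 1093119945/38096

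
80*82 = 6560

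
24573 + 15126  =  39699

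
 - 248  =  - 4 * 62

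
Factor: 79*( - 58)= - 4582 = -2^1 * 29^1*79^1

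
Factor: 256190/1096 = 935/4 = 2^( - 2 )*5^1 * 11^1 * 17^1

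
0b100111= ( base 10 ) 39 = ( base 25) 1E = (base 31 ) 18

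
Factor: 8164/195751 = 2^2 * 13^1*157^1*195751^( - 1 )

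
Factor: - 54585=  -3^2*5^1 * 1213^1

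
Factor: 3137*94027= 17^1*3137^1*5531^1 = 294962699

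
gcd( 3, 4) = 1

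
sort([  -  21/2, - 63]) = [ -63 ,- 21/2]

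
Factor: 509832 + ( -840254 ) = -330422 = - 2^1*165211^1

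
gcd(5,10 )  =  5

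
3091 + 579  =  3670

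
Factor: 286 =2^1*11^1*13^1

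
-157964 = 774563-932527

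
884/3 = 884/3=294.67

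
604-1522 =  - 918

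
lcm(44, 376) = 4136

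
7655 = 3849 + 3806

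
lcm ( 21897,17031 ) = 153279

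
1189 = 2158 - 969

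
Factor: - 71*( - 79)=5609 = 71^1*79^1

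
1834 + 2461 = 4295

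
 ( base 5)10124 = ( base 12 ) 474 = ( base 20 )1D4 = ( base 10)664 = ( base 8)1230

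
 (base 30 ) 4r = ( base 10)147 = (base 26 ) 5h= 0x93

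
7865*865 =6803225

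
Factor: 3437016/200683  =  2^3*3^1*7^(-1 )*11^1 * 47^1 * 277^1*28669^( - 1 )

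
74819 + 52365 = 127184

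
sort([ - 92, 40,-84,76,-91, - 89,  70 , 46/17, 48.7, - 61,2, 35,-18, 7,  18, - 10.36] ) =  [  -  92, - 91, - 89,  -  84, - 61, - 18,-10.36,2,46/17,7,18,  35,40,48.7,70,76]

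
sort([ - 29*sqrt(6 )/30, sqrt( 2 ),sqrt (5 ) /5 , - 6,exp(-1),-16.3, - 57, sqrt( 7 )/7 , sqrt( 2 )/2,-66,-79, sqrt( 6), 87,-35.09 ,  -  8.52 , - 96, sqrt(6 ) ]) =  [ - 96 ,  -  79,-66,-57,  -  35.09, - 16.3 ,-8.52,-6, - 29* sqrt(6) /30,exp(  -  1),sqrt( 7 )/7,sqrt( 5 )/5,sqrt( 2 )/2, sqrt (2),  sqrt( 6 ), sqrt( 6),87 ]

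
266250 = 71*3750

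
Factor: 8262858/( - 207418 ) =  - 3^1*137^( - 1 )*439^1*757^( - 1)*3137^1  =  - 4131429/103709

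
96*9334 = 896064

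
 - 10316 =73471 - 83787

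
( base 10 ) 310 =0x136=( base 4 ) 10312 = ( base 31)A0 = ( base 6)1234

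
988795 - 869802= 118993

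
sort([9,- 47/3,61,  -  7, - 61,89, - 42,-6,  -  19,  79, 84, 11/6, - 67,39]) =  [ - 67, - 61 , - 42, - 19, - 47/3 , - 7, - 6,  11/6, 9,39, 61, 79, 84, 89]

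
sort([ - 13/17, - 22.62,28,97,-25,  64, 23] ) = [ - 25 , - 22.62, - 13/17,23, 28,64,97] 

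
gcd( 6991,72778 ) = 1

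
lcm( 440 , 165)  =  1320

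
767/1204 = 767/1204 =0.64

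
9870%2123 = 1378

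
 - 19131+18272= - 859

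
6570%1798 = 1176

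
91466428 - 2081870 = 89384558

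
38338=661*58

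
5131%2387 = 357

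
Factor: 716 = 2^2*179^1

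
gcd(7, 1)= 1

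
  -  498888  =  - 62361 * 8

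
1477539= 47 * 31437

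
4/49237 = 4/49237=0.00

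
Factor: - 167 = -167^1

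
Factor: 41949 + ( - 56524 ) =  - 5^2*11^1*53^1 = - 14575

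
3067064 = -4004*( - 766) 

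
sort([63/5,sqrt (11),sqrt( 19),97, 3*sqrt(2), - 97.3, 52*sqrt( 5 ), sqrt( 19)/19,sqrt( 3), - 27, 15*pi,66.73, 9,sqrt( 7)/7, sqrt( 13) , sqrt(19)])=[ - 97.3, - 27,sqrt ( 19)/19 , sqrt(7)/7,sqrt(3),sqrt( 11), sqrt(13 ),3*sqrt( 2), sqrt( 19),sqrt( 19 ) , 9, 63/5,  15*pi, 66.73,97, 52*sqrt(5 )]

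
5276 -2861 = 2415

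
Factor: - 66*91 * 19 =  - 114114 = -2^1*3^1*7^1*11^1*13^1*19^1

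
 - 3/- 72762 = 1/24254 = 0.00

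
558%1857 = 558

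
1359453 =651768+707685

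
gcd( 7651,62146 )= 7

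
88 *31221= 2747448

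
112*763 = 85456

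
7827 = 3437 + 4390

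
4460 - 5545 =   -  1085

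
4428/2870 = 1+19/35 = 1.54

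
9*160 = 1440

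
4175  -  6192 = -2017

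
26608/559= 26608/559 = 47.60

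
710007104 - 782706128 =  - 72699024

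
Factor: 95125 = 5^3*761^1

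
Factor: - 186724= - 2^2*46681^1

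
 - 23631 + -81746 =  - 105377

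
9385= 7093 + 2292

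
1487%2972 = 1487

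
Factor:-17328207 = -3^1*13^1 * 643^1 * 691^1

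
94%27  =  13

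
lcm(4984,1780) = 24920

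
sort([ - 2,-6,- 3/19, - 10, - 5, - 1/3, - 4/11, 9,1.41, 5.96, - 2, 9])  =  [  -  10, - 6, - 5, - 2, - 2, - 4/11,  -  1/3, - 3/19, 1.41, 5.96,9, 9 ]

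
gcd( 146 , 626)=2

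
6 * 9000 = 54000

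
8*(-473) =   -  3784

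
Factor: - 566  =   - 2^1*283^1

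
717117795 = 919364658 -202246863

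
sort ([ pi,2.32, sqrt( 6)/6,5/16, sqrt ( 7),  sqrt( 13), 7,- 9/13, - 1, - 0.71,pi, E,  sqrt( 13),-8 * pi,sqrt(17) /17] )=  [ - 8*pi, - 1,- 0.71,-9/13,sqrt( 17)/17, 5/16, sqrt( 6) /6, 2.32, sqrt( 7), E,pi , pi,  sqrt( 13),sqrt ( 13), 7 ]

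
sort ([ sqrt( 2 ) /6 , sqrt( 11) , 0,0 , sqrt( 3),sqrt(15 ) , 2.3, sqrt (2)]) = [0,0, sqrt(2 ) /6,sqrt(2),sqrt(3),2.3 , sqrt( 11 ),sqrt(15 )]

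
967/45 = 21 + 22/45= 21.49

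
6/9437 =6/9437= 0.00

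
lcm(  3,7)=21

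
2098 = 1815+283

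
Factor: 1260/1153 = 2^2 *3^2*5^1*7^1*1153^( - 1 ) 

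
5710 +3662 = 9372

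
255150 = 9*28350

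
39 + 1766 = 1805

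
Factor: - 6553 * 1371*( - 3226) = 28982909838 = 2^1*3^1*457^1*1613^1*6553^1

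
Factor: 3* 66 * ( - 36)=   -  7128  =  - 2^3*3^4 *11^1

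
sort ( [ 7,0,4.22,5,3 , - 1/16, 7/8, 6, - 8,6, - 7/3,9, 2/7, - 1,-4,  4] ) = [ - 8,-4 ,  -  7/3, - 1, - 1/16,0, 2/7, 7/8, 3,4 , 4.22,5,6, 6, 7, 9 ]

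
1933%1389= 544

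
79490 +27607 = 107097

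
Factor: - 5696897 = - 5696897^1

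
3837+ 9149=12986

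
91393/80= 91393/80= 1142.41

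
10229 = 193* 53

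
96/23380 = 24/5845 = 0.00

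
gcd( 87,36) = 3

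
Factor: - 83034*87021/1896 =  - 1204283619/316=-2^( - 2 )*3^4*7^1*11^1*79^( - 1 ) * 293^1*659^1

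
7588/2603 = 7588/2603 = 2.92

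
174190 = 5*34838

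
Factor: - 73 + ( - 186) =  - 259 = - 7^1 * 37^1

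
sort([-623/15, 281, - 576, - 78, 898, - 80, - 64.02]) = [  -  576, - 80, - 78, - 64.02, - 623/15 , 281, 898]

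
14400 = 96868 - 82468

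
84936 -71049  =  13887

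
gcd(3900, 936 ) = 156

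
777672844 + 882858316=1660531160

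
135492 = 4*33873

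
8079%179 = 24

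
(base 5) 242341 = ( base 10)9096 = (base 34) 7ti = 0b10001110001000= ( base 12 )5320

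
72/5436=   2/151 = 0.01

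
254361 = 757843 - 503482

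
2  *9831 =19662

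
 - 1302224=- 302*4312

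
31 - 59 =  - 28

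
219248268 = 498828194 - 279579926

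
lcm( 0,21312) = 0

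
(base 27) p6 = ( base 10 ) 681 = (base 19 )1GG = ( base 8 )1251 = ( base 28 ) o9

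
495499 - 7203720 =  - 6708221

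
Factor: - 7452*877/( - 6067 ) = 6535404/6067 = 2^2*3^4* 23^1*877^1*6067^( - 1 ) 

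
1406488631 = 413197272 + 993291359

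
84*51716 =4344144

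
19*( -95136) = - 1807584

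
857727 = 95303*9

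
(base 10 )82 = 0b1010010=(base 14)5c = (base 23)3D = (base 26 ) 34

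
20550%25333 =20550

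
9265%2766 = 967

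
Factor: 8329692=2^2*3^1*7^1*53^1*1871^1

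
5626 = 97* 58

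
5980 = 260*23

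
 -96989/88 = - 96989/88=- 1102.15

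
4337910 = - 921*( - 4710)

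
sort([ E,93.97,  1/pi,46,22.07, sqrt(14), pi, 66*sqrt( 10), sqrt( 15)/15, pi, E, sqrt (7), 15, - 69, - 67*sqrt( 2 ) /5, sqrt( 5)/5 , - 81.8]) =[  -  81.8 , - 69,-67*sqrt(2)/5,sqrt(15)/15,1/pi, sqrt (5)/5,sqrt( 7),E,E,pi, pi,  sqrt(14), 15, 22.07,46,93.97,  66*sqrt( 10) ] 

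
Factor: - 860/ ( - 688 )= 5/4 = 2^( -2 )*5^1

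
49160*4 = 196640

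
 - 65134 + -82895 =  - 148029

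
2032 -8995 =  - 6963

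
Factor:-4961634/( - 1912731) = 2^1*31^(  -  1 )*131^ ( - 1)* 157^( - 1)*826939^1=1653878/637577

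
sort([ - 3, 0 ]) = [ - 3, 0 ] 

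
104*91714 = 9538256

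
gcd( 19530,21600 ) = 90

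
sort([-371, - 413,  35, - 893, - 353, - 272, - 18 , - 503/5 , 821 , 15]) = [ - 893,-413, - 371,-353, - 272 , - 503/5, - 18,15,35 , 821 ]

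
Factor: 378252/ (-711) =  - 2^2*7^1*19^1 = - 532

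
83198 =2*41599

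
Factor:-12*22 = -2^3* 3^1*11^1 = - 264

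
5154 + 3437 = 8591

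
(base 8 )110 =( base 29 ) 2E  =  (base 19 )3f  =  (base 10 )72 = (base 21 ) 39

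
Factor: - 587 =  - 587^1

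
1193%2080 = 1193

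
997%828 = 169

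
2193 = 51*43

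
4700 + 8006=12706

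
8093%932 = 637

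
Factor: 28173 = 3^1*9391^1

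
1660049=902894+757155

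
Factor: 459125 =5^3 * 3673^1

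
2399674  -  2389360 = 10314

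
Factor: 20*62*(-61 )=  -  75640 = - 2^3*5^1*31^1*61^1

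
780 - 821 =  - 41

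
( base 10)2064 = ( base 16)810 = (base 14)A76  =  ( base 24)3e0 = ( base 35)1ny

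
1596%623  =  350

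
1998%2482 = 1998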